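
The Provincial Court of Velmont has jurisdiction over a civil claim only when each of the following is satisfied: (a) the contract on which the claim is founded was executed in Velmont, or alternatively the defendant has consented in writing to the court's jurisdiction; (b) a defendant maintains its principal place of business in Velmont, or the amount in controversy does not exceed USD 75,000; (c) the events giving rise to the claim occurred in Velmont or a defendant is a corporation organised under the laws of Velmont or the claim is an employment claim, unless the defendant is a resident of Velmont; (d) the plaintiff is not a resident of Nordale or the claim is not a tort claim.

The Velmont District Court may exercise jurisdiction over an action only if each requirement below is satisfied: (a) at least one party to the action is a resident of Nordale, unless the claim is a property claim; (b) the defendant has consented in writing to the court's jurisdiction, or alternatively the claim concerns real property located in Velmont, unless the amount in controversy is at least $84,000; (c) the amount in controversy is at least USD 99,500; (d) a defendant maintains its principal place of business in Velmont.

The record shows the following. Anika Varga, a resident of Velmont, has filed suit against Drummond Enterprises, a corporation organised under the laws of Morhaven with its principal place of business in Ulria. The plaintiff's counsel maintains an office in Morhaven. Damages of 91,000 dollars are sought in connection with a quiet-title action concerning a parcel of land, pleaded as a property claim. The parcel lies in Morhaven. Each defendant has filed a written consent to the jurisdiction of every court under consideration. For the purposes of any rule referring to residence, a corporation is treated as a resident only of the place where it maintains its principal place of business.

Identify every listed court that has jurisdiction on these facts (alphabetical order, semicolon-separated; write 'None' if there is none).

None

The Provincial Court of Velmont:
  (a) Every defendant has filed written consent, so one alternative holds. Satisfied.
  (b) The corporate defendant(s) have their principal place of business in Ulria, not Velmont; the amount in controversy is $91,000, above the 75,000 dollars ceiling — every alternative fails. Not satisfied.
  (c) The operative events occurred in Morhaven, not Velmont; the corporate defendant(s) are organised in Morhaven, not Velmont; the claim is a property claim, not an employment claim — none of the alternatives is met. Nor does the 'unless' clause help: the defendant resides in Ulria, not Velmont. Condition not met.
  (d) The plaintiff resides in Velmont, which is not Nordale, which satisfies one of the alternatives. Met.
  → No jurisdiction.
The Velmont District Court:
  (a) No party resides in Nordale. But the claim is a property claim, and the 'unless' clause therefore excuses the requirement. Met.
  (b) Every defendant has filed written consent — that alternative is enough. Satisfied.
  (c) The amount in controversy is 91,000 dollars, below the USD 99,500 floor. Fails.
  (d) The corporate defendant(s) have their principal place of business in Ulria, not Velmont. Not met.
  → At least one condition fails; no jurisdiction.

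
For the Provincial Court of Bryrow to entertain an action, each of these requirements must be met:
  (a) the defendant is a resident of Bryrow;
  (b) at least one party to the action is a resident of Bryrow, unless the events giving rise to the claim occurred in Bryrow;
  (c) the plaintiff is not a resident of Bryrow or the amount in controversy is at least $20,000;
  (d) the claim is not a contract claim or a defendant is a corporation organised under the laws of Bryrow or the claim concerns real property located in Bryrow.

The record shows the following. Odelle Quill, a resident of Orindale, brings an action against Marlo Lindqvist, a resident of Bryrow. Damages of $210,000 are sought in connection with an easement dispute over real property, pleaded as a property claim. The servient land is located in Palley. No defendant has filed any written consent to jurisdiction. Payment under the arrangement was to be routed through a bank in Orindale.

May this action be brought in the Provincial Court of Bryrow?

The Provincial Court of Bryrow:
  (a) The defendant resides in Bryrow. Met.
  (b) Marlo Lindqvist resides in Bryrow. Condition met.
  (c) The plaintiff resides in Orindale, which is not Bryrow, so one alternative holds. Condition met.
  (d) The claim is a property claim, not a contract claim, which satisfies one of the alternatives. Met.
  → Jurisdiction lies.

Yes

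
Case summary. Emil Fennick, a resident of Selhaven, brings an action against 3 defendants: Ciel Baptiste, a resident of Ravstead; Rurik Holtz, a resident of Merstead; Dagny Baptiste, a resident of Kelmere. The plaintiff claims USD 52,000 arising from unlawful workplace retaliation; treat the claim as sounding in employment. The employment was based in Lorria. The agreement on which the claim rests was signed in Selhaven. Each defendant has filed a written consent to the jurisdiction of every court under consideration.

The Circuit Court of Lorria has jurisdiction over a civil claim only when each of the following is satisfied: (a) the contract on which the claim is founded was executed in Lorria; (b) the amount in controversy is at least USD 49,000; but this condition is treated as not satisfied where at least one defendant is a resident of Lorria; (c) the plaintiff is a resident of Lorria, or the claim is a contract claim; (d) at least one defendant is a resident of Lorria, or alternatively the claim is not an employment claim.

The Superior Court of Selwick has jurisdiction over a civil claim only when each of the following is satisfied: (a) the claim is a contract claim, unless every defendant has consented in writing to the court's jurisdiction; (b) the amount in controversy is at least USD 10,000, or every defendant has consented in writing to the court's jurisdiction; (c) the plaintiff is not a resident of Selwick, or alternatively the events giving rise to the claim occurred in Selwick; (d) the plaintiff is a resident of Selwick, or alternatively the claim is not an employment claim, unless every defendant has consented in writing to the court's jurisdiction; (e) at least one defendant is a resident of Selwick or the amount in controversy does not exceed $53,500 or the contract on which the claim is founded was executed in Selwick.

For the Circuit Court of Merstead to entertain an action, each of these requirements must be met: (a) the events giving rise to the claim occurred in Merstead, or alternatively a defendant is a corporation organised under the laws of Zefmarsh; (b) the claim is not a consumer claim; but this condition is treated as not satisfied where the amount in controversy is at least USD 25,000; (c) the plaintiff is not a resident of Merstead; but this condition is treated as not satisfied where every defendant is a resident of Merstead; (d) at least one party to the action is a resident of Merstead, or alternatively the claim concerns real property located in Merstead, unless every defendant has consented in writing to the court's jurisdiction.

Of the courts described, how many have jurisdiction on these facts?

1

The Circuit Court of Lorria:
  (a) The contract was executed in Selhaven, not Lorria. Condition not met.
  (b) The amount in controversy is USD 52,000, which meets the $49,000 floor. And the carve-out is inapplicable — no defendant resides in Lorria (they reside in Ravstead, Merstead, Kelmere). Satisfied.
  (c) The plaintiff resides in Selhaven, not Lorria; the claim is an employment claim, not a contract claim — none of the alternatives is met. Condition not met.
  (d) No defendant resides in Lorria (they reside in Ravstead, Merstead, Kelmere); the claim is an employment claim — none of the alternatives is met. Fails.
  → At least one condition fails; no jurisdiction.
The Superior Court of Selwick:
  (a) The claim is an employment claim, not a contract claim. The proviso rescues it, though: every defendant has filed written consent. Met.
  (b) The amount in controversy is 52,000 dollars, which meets the USD 10,000 floor, which satisfies one of the alternatives. Met.
  (c) The plaintiff resides in Selhaven, which is not Selwick, so this disjunct is met. Met.
  (d) The plaintiff resides in Selhaven, not Selwick; the claim is an employment claim — no alternative holds. But every defendant has filed written consent, and the 'unless' clause therefore excuses the requirement. Condition met.
  (e) The amount in controversy is 52,000 dollars, within the $53,500 ceiling, which satisfies one of the alternatives. Satisfied.
  → All conditions met; jurisdiction exists.
The Circuit Court of Merstead:
  (a) The operative events occurred in Lorria, not Merstead; no defendant is a corporation — every alternative fails. Condition not met.
  (b) The claim is an employment claim, not a consumer claim. However, the amount in controversy is $52,000, which meets the USD 25,000 floor, which falls within the stated exception and so defeats the condition. Fails.
  (c) The plaintiff resides in Selhaven, which is not Merstead. And the carve-out is inapplicable — the defendants reside as follows — Ciel Baptiste in Ravstead, Rurik Holtz in Merstead, Dagny Baptiste in Kelmere — not all in Merstead. Satisfied.
  (d) Rurik Holtz resides in Merstead — that alternative is enough. Condition met.
  → The court lacks jurisdiction.
Courts with jurisdiction: the Superior Court of Selwick — 1 in total.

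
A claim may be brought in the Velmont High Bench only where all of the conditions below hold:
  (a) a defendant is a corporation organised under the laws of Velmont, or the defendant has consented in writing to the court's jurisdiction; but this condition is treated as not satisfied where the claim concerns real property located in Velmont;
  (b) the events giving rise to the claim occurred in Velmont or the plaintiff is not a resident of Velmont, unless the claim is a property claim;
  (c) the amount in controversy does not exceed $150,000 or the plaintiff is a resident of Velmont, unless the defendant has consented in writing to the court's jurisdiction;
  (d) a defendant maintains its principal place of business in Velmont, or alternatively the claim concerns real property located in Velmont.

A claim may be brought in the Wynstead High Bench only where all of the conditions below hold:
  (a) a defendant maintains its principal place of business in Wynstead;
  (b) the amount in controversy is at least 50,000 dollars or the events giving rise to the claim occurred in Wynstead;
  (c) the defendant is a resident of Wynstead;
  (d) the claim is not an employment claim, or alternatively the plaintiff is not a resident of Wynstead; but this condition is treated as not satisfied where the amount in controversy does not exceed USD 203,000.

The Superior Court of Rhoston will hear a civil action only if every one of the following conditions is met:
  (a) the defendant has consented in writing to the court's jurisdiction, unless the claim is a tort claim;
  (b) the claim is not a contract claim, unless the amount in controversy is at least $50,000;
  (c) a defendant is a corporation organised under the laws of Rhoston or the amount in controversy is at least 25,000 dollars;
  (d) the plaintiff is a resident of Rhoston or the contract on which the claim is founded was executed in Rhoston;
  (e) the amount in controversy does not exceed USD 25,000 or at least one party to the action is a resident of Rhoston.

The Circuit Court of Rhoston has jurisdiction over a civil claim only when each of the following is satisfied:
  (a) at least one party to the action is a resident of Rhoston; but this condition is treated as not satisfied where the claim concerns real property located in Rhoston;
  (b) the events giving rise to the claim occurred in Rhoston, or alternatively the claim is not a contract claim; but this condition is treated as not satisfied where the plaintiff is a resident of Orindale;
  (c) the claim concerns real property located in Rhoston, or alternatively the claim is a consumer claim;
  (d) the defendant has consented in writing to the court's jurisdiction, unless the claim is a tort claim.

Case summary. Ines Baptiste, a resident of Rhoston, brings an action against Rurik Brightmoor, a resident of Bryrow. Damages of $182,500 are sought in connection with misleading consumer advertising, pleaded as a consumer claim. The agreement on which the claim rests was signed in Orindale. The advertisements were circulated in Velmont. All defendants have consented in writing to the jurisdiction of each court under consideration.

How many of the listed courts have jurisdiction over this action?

2

The Velmont High Bench:
  (a) Every defendant has filed written consent, so this disjunct is met. And the carve-out is inapplicable — the claim does not concern real property. Met.
  (b) The operative events occurred in Velmont, so this disjunct is met. Satisfied.
  (c) The amount in controversy is $182,500, above the 150,000 dollars ceiling; the plaintiff resides in Rhoston, not Velmont — no alternative holds. However, every defendant has filed written consent, so the 'unless' proviso supplies this condition. Condition met.
  (d) No defendant is a corporation; the claim does not concern real property — every alternative fails. Fails.
  → No jurisdiction.
The Wynstead High Bench:
  (a) No defendant is a corporation. Not met.
  (b) The amount in controversy is 182,500 dollars, which meets the 50,000 dollars floor, which satisfies one of the alternatives. Satisfied.
  (c) The defendant resides in Bryrow, not Wynstead. Fails.
  (d) The claim is a consumer claim, not an employment claim, so this disjunct is met. However, the amount in controversy is $182,500, within the 203,000 dollars ceiling, which falls within the stated exception and so defeats the condition. Not satisfied.
  → Not every requirement is met — no jurisdiction.
The Superior Court of Rhoston:
  (a) Every defendant has filed written consent. Met.
  (b) The claim is a consumer claim, not a contract claim. Met.
  (c) The amount in controversy is $182,500, which meets the $25,000 floor, so this disjunct is met. Satisfied.
  (d) The plaintiff resides in Rhoston, which satisfies one of the alternatives. Met.
  (e) Ines Baptiste resides in Rhoston — that alternative is enough. Satisfied.
  → The court has jurisdiction.
The Circuit Court of Rhoston:
  (a) Ines Baptiste resides in Rhoston. And the carve-out is inapplicable — the claim does not concern real property. Satisfied.
  (b) The claim is a consumer claim, not a contract claim, so one alternative holds. The exception is not triggered, since the plaintiff resides in Rhoston, not Orindale. Satisfied.
  (c) The claim is a consumer claim, so this disjunct is met. Met.
  (d) Every defendant has filed written consent. Satisfied.
  → Jurisdiction lies.
Courts with jurisdiction: the Superior Court of Rhoston, the Circuit Court of Rhoston — 2 in total.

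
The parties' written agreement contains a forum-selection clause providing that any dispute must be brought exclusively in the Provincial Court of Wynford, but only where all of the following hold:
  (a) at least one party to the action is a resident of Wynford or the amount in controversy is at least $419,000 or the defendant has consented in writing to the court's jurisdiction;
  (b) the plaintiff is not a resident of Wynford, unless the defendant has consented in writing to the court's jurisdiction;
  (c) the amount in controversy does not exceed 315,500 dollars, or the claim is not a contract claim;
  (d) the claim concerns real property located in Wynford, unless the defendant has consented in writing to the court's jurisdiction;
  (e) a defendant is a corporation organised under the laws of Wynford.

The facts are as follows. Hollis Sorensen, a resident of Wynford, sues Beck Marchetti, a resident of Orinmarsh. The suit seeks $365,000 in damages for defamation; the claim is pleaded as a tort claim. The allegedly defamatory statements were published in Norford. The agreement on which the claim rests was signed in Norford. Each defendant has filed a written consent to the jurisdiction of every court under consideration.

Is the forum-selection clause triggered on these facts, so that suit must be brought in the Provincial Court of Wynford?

The Provincial Court of Wynford:
  (a) Hollis Sorensen resides in Wynford, so one alternative holds. Met.
  (b) The plaintiff resides in Wynford. But every defendant has filed written consent, and the 'unless' clause therefore excuses the requirement. Condition met.
  (c) The claim is a tort claim, not a contract claim — that alternative is enough. Condition met.
  (d) The claim does not concern real property. The proviso rescues it, though: every defendant has filed written consent. Condition met.
  (e) No defendant is a corporation. Not satisfied.
  → Forum clause is not triggered.

No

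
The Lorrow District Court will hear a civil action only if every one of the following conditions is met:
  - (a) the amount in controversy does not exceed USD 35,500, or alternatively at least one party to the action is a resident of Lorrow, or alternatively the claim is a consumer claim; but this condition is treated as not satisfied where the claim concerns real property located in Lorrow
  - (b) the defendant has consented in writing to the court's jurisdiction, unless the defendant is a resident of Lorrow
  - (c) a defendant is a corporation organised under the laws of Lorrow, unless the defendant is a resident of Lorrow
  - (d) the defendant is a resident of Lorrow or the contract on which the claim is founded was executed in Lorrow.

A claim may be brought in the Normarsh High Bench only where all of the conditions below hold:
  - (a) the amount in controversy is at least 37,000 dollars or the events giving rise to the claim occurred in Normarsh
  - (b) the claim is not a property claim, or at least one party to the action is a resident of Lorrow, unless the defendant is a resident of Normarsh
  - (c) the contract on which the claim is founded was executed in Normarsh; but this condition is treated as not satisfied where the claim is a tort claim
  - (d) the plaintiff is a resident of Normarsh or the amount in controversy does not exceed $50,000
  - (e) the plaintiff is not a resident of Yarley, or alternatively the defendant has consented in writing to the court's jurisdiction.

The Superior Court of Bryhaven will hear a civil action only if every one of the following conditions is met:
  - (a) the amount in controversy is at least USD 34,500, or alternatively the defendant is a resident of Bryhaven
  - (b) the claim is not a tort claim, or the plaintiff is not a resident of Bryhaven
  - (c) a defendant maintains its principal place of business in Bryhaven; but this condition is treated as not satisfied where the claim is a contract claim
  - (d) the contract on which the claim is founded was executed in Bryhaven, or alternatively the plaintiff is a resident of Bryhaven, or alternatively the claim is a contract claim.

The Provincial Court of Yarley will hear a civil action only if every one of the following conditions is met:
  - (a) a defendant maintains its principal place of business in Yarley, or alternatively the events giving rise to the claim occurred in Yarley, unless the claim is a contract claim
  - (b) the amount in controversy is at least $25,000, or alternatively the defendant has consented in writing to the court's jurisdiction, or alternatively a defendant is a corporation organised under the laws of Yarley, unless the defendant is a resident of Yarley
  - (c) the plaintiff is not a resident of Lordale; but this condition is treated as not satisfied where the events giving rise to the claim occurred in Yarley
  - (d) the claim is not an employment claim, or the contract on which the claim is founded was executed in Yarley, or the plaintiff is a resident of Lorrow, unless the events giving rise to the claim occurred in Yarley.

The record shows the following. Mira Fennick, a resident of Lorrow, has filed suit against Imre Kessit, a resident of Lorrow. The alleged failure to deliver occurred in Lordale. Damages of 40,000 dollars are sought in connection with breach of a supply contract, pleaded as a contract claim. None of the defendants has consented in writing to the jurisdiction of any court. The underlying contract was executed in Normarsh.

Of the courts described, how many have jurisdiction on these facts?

3

The Lorrow District Court:
  (a) Mira Fennick resides in Lorrow, which satisfies one of the alternatives. The carve-out does not apply: the claim does not concern real property. Met.
  (b) No such written consent has been filed. The proviso rescues it, though: the defendant resides in Lorrow. Satisfied.
  (c) No defendant is a corporation. The proviso rescues it, though: the defendant resides in Lorrow. Met.
  (d) The defendant resides in Lorrow, so this disjunct is met. Satisfied.
  → All conditions met; jurisdiction exists.
The Normarsh High Bench:
  (a) The amount in controversy is USD 40,000, which meets the $37,000 floor, so one alternative holds. Satisfied.
  (b) The claim is a contract claim, not a property claim, so one alternative holds. Condition met.
  (c) The contract was executed in Normarsh. And the carve-out is inapplicable — the claim is a contract claim, not a tort claim. Satisfied.
  (d) The amount in controversy is USD 40,000, within the $50,000 ceiling, so this disjunct is met. Satisfied.
  (e) The plaintiff resides in Lorrow, which is not Yarley, so this disjunct is met. Condition met.
  → Jurisdiction lies.
The Superior Court of Bryhaven:
  (a) The amount in controversy is $40,000, which meets the USD 34,500 floor — that alternative is enough. Met.
  (b) The claim is a contract claim, not a tort claim, so one alternative holds. Condition met.
  (c) No defendant is a corporation. Fails.
  (d) The claim is a contract claim — that alternative is enough. Condition met.
  → No jurisdiction.
The Provincial Court of Yarley:
  (a) No defendant is a corporation; the operative events occurred in Lordale, not Yarley — every alternative fails. However, the claim is a contract claim, so the 'unless' proviso supplies this condition. Condition met.
  (b) The amount in controversy is 40,000 dollars, which meets the $25,000 floor, so this disjunct is met. Condition met.
  (c) The plaintiff resides in Lorrow, which is not Lordale. And the carve-out is inapplicable — the operative events occurred in Lordale, not Yarley. Satisfied.
  (d) The claim is a contract claim, not an employment claim, which satisfies one of the alternatives. Satisfied.
  → Jurisdiction lies.
Courts with jurisdiction: the Lorrow District Court, the Normarsh High Bench, the Provincial Court of Yarley — 3 in total.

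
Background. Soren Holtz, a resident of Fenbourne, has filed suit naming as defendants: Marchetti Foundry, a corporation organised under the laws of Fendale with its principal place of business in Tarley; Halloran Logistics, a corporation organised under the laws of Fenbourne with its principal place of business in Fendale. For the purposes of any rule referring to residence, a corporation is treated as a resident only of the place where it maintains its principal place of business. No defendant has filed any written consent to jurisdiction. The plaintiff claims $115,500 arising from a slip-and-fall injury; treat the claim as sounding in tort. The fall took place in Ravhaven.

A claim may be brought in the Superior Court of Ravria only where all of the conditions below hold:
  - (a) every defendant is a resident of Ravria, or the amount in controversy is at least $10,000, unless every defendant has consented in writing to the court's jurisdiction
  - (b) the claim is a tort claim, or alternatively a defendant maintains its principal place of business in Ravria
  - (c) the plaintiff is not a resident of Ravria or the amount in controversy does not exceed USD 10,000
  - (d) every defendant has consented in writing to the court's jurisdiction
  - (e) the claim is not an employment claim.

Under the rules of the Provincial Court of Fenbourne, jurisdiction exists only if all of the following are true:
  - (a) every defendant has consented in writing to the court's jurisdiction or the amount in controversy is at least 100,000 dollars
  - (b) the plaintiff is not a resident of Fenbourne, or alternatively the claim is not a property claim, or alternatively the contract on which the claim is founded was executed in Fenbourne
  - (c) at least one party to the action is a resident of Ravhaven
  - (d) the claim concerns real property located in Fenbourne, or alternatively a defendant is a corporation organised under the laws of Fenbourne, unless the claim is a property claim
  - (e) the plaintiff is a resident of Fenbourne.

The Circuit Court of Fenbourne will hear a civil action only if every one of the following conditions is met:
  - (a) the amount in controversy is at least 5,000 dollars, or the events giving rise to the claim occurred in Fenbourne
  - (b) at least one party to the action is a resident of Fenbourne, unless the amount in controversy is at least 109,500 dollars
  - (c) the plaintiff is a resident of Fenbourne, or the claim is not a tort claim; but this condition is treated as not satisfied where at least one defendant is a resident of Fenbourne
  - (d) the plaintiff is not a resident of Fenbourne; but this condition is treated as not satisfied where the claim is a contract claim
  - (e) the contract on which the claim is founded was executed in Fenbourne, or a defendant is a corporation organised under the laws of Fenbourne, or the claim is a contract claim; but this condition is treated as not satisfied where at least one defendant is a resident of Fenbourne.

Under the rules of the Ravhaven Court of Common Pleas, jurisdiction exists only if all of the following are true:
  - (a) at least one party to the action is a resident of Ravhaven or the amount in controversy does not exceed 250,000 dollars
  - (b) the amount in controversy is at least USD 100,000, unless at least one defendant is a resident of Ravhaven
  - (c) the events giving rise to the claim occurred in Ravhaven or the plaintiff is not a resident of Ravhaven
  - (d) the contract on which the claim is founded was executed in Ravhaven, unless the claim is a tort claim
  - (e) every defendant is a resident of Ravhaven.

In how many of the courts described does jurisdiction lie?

The Superior Court of Ravria:
  (a) The amount in controversy is USD 115,500, which meets the $10,000 floor, so one alternative holds. Satisfied.
  (b) The claim is a tort claim, so one alternative holds. Satisfied.
  (c) The plaintiff resides in Fenbourne, which is not Ravria, so one alternative holds. Met.
  (d) No such written consent has been filed. Condition not met.
  (e) The claim is a tort claim, not an employment claim. Satisfied.
  → The court lacks jurisdiction.
The Provincial Court of Fenbourne:
  (a) The amount in controversy is $115,500, which meets the $100,000 floor — that alternative is enough. Condition met.
  (b) The claim is a tort claim, not a property claim, so this disjunct is met. Met.
  (c) No party resides in Ravhaven. Not met.
  (d) Halloran Logistics is organised under the laws of Fenbourne, so this disjunct is met. Satisfied.
  (e) The plaintiff resides in Fenbourne. Condition met.
  → The court lacks jurisdiction.
The Circuit Court of Fenbourne:
  (a) The amount in controversy is 115,500 dollars, which meets the $5,000 floor, so this disjunct is met. Satisfied.
  (b) Soren Holtz resides in Fenbourne. Satisfied.
  (c) The plaintiff resides in Fenbourne — that alternative is enough. And the carve-out is inapplicable — no defendant resides in Fenbourne (they reside in Tarley, Fendale). Satisfied.
  (d) The plaintiff resides in Fenbourne. Not met.
  (e) Halloran Logistics is organised under the laws of Fenbourne — that alternative is enough. And the carve-out is inapplicable — no defendant resides in Fenbourne (they reside in Tarley, Fendale). Condition met.
  → No jurisdiction.
The Ravhaven Court of Common Pleas:
  (a) The amount in controversy is 115,500 dollars, within the 250,000 dollars ceiling, so this disjunct is met. Met.
  (b) The amount in controversy is USD 115,500, which meets the USD 100,000 floor. Met.
  (c) The operative events occurred in Ravhaven, so this disjunct is met. Satisfied.
  (d) No contract (and hence no place of execution) is alleged. The proviso rescues it, though: the claim is a tort claim. Satisfied.
  (e) The defendants reside as follows — Marchetti Foundry in Tarley, Halloran Logistics in Fendale — not all in Ravhaven. Fails.
  → No jurisdiction.
No court satisfies all of its conditions.

0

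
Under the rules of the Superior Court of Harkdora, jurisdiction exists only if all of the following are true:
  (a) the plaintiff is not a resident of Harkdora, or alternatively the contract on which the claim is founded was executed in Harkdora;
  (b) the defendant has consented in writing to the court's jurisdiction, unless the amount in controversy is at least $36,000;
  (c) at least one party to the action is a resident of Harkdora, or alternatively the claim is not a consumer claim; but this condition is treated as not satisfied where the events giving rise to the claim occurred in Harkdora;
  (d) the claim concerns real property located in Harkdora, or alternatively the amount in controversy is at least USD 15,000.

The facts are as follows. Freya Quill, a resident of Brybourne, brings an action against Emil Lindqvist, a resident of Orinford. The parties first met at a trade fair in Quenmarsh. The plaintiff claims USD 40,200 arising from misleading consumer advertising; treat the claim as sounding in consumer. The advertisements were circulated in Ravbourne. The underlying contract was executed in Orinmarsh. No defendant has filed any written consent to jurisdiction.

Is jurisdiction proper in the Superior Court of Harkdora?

The Superior Court of Harkdora:
  (a) The plaintiff resides in Brybourne, which is not Harkdora, so one alternative holds. Condition met.
  (b) No such written consent has been filed. The proviso rescues it, though: the amount in controversy is $40,200, which meets the 36,000 dollars floor. Met.
  (c) No party resides in Harkdora; the claim is a consumer claim — no alternative holds. Condition not met.
  (d) The amount in controversy is USD 40,200, which meets the USD 15,000 floor — that alternative is enough. Condition met.
  → At least one condition fails; no jurisdiction.

No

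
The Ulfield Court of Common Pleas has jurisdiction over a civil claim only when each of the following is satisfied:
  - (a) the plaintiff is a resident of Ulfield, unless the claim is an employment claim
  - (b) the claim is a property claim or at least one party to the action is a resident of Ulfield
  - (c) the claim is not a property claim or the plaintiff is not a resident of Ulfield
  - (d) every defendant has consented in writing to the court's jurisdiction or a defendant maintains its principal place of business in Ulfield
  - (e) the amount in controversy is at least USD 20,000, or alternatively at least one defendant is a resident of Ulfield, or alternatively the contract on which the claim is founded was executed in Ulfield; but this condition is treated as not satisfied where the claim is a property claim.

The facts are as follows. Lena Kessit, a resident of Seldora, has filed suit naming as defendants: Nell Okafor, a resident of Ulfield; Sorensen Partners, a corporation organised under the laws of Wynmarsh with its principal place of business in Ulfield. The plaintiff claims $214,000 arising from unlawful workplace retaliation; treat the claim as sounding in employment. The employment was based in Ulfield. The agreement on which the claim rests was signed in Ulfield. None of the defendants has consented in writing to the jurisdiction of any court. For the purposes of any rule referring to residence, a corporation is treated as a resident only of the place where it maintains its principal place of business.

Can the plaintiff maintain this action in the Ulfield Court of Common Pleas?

Yes

The Ulfield Court of Common Pleas:
  (a) The plaintiff resides in Seldora, not Ulfield. However, the claim is an employment claim, so the 'unless' proviso supplies this condition. Condition met.
  (b) Nell Okafor resides in Ulfield, so one alternative holds. Condition met.
  (c) The claim is an employment claim, not a property claim, so one alternative holds. Satisfied.
  (d) Sorensen Partners has its principal place of business in Ulfield, which satisfies one of the alternatives. Condition met.
  (e) The amount in controversy is 214,000 dollars, which meets the 20,000 dollars floor, so this disjunct is met. And the carve-out is inapplicable — the claim is an employment claim, not a property claim. Condition met.
  → The court has jurisdiction.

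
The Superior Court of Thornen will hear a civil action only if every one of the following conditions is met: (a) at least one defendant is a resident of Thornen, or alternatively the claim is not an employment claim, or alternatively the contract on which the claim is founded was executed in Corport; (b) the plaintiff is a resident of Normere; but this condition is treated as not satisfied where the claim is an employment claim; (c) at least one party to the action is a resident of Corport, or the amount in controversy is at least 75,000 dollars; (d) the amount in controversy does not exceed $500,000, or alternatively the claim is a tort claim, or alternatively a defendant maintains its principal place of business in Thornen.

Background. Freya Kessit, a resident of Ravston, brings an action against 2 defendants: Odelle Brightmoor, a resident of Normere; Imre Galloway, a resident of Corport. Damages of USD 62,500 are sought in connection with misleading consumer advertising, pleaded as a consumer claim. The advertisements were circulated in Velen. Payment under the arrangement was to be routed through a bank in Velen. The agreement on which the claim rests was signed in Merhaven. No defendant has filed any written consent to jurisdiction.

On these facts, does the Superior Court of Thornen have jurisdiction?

No

The Superior Court of Thornen:
  (a) The claim is a consumer claim, not an employment claim, so this disjunct is met. Met.
  (b) The plaintiff resides in Ravston, not Normere. Not met.
  (c) Imre Galloway resides in Corport — that alternative is enough. Met.
  (d) The amount in controversy is $62,500, within the $500,000 ceiling, so this disjunct is met. Condition met.
  → Not every requirement is met — no jurisdiction.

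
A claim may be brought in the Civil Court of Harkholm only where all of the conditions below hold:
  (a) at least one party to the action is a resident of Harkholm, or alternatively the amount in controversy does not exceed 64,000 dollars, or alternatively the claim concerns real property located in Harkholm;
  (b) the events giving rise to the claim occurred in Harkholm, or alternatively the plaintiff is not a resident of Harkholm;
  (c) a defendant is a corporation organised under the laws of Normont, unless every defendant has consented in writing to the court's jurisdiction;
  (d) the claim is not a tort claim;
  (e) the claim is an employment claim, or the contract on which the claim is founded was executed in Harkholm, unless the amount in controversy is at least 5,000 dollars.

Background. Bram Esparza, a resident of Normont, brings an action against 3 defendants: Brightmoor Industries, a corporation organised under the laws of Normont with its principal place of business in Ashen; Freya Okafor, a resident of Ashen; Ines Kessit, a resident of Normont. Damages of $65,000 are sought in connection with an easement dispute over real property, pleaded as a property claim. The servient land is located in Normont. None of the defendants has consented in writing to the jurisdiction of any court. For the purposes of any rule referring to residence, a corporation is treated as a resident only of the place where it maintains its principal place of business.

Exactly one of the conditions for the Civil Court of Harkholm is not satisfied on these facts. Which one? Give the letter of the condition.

The Civil Court of Harkholm:
  (a) No party resides in Harkholm; the amount in controversy is $65,000, above the USD 64,000 ceiling; the property lies in Normont, not Harkholm — no alternative holds. Not satisfied.
  (b) The plaintiff resides in Normont, which is not Harkholm, so one alternative holds. Met.
  (c) Brightmoor Industries is organised under the laws of Normont. Condition met.
  (d) The claim is a property claim, not a tort claim. Met.
  (e) The claim is a property claim, not an employment claim; no contract (and hence no place of execution) is alleged — none of the alternatives is met. But the amount in controversy is 65,000 dollars, which meets the $5,000 floor, and the 'unless' clause therefore excuses the requirement. Met.
Only condition (a) fails.

(a)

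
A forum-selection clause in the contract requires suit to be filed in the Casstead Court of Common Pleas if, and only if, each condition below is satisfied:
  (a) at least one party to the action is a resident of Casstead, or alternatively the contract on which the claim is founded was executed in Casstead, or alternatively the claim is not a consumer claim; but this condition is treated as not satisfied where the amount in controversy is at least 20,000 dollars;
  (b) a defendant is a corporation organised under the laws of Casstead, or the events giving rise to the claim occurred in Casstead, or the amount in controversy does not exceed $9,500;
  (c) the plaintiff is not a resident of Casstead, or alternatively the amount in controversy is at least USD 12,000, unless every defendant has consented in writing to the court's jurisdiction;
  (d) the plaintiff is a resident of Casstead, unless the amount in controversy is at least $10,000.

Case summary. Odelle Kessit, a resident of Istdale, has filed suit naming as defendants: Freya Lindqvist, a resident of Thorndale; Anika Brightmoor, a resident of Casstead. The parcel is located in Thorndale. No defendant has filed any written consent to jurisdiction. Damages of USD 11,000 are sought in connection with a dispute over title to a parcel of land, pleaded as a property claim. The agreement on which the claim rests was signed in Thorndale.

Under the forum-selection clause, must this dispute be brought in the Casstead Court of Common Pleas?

The Casstead Court of Common Pleas:
  (a) Anika Brightmoor resides in Casstead, so one alternative holds. The carve-out does not apply: the amount in controversy is $11,000, below the USD 20,000 floor. Satisfied.
  (b) No defendant is a corporation; the operative events occurred in Thorndale, not Casstead; the amount in controversy is USD 11,000, above the USD 9,500 ceiling — none of the alternatives is met. Fails.
  (c) The plaintiff resides in Istdale, which is not Casstead, so one alternative holds. Satisfied.
  (d) The plaintiff resides in Istdale, not Casstead. The proviso rescues it, though: the amount in controversy is $11,000, which meets the $10,000 floor. Met.
  → Forum clause is not triggered.

No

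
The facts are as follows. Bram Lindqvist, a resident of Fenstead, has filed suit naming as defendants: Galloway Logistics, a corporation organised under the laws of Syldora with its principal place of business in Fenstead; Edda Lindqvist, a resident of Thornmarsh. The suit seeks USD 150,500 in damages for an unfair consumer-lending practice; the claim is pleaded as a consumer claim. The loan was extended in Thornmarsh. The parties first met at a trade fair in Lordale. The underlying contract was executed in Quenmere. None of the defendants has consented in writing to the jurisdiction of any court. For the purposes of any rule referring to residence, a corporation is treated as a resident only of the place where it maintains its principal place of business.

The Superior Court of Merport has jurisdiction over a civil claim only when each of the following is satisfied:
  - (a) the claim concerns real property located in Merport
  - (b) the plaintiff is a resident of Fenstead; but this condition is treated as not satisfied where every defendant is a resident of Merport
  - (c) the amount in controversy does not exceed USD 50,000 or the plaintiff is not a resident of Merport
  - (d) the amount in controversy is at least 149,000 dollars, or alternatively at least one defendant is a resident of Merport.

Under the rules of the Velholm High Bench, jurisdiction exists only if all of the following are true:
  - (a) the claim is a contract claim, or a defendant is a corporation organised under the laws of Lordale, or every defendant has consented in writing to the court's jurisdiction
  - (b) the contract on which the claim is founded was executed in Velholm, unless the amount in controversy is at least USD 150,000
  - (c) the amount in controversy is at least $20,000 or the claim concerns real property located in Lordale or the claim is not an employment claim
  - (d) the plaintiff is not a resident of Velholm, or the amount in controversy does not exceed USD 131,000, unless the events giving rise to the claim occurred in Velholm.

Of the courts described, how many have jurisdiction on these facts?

The Superior Court of Merport:
  (a) The claim does not concern real property. Not met.
  (b) The plaintiff resides in Fenstead. The carve-out does not apply: the defendants reside as follows — Galloway Logistics in Fenstead, Edda Lindqvist in Thornmarsh — not all in Merport. Satisfied.
  (c) The plaintiff resides in Fenstead, which is not Merport, so one alternative holds. Met.
  (d) The amount in controversy is USD 150,500, which meets the $149,000 floor, so this disjunct is met. Satisfied.
  → The court lacks jurisdiction.
The Velholm High Bench:
  (a) The claim is a consumer claim, not a contract claim; the corporate defendant(s) are organised in Syldora, not Lordale; no such written consent has been filed — no alternative holds. Not met.
  (b) The contract was executed in Quenmere, not Velholm. But the amount in controversy is 150,500 dollars, which meets the 150,000 dollars floor, and the 'unless' clause therefore excuses the requirement. Condition met.
  (c) The amount in controversy is $150,500, which meets the $20,000 floor — that alternative is enough. Condition met.
  (d) The plaintiff resides in Fenstead, which is not Velholm, which satisfies one of the alternatives. Met.
  → Not every requirement is met — no jurisdiction.
No court satisfies all of its conditions.

0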